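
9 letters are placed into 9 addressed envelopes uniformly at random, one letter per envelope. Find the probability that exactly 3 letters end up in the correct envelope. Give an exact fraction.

Choose which 3 of the 9 are fixed: C(9,3) = 84 ways.
The remaining 6 must have no fixed point: D(6) = 265.
P = 84·265/362880 = 53/864.

53/864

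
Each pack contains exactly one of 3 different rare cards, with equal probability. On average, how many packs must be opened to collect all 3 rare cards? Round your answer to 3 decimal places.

5.500

After i distinct types are collected, each trial gives a new one with probability (3−i)/3, so the expected wait for the next new type is 3/(3−i).
E = 3/3 + 3/2 + 3/1 = 11/2 ≈ 5.500.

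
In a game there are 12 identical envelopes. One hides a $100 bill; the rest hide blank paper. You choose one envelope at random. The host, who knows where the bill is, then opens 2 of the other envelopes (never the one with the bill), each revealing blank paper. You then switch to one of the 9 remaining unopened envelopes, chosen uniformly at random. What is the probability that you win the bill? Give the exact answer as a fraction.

Your original envelope holds the bill with probability 1/12, so the other 11 collectively hold it with probability 11/12.
The host can always find 2 empty envelopes to open, so the reveals don't change that 11/12; it is now spread over the 9 remaining unopened envelopes.
P(win by switching) = (11/12) · (1/9) = 11/108.

11/108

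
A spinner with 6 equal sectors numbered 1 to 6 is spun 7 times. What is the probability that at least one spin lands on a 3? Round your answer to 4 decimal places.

0.7209

P(no spin lands on a 3) = (5/6)^7 ≈ 0.2791.
P(at least one) = 1 − 0.2791 = 0.7209.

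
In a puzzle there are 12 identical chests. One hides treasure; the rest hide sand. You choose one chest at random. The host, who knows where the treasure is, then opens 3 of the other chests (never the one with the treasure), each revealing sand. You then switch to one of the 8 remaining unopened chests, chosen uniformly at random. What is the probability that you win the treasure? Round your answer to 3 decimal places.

Your original chest holds the treasure with probability 1/12, so the other 11 collectively hold it with probability 11/12.
The host can always find 3 empty chests to open, so the reveals don't change that 11/12; it is now spread over the 8 remaining unopened chests.
P(win by switching) = (11/12) · (1/8) = 11/96 ≈ 0.115.

0.115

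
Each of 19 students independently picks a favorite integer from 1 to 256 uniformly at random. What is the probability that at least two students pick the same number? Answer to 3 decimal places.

0.496

It's easier to compute the probability that all 19 are distinct.
P(all distinct) = 256/256 · 255/256 · ··· · 238/256 ≈ 0.504.
So the probability of at least one match is 1 − 0.504 = 0.496.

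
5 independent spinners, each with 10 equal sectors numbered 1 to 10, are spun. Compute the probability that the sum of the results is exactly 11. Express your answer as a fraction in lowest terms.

21/10000

There are 10^5 = 100000 equally likely outcomes.
The number of ordered 5-tuples from {1,…,10} summing to 11 is 210.
P(sum = 11) = 210/100000 = 21/10000.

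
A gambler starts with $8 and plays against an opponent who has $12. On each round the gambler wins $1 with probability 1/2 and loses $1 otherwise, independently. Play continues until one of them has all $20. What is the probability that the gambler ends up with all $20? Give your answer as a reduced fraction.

2/5

With a fair step, P(i) = ½P(i−1) + ½P(i+1) with P(0)=0, P(20)=1 has the linear solution P(i) = i/20.
P(8) = 8/20 = 2/5.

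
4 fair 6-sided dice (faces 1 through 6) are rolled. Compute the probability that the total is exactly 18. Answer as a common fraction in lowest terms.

There are 6^4 = 1296 equally likely outcomes.
The number of ordered 4-tuples from {1,…,6} summing to 18 is 80.
P(sum = 18) = 80/1296 = 5/81.

5/81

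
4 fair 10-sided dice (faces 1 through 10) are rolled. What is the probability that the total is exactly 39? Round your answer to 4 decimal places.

0.0004

There are 10^4 = 10000 equally likely outcomes.
The number of ordered 4-tuples from {1,…,10} summing to 39 is 4.
P(sum = 39) = 4/10000 = 1/2500 ≈ 0.0004.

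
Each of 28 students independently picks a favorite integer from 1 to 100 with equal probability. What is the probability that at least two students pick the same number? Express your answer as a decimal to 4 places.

It's easier to compute the probability that all 28 are distinct.
P(all distinct) = 100/100 · 99/100 · ··· · 73/100 ≈ 0.0152.
So the probability of at least one match is 1 − 0.0152 = 0.9848.

0.9848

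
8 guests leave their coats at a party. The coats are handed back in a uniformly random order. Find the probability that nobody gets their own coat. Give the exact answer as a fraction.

This is the derangement probability: permutations of 8 with no fixed point.
D(8) = 8! · (1 − 1/1! + 1/2! − ··· + (−1)^8/8!) = 14833.
P = 14833/40320 = 2119/5760.

2119/5760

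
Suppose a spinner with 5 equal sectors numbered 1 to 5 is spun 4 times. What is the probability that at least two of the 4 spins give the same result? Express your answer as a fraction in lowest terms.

101/125

P(all 4 different) = 5/5 · 4/5 · ··· · 2/5 = 24/125.
P(at least two equal) = 1 − 24/125 = 101/125.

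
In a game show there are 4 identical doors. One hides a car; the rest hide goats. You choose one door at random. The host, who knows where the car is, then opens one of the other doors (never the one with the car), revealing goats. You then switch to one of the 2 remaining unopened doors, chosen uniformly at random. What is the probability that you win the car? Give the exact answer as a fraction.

Your original door holds the car with probability 1/4, so the other 3 collectively hold it with probability 3/4.
The host can always find an empty door to open, so this doesn't change that 3/4; it is now spread over the 2 remaining unopened doors.
P(win by switching) = (3/4) · (1/2) = 3/8.

3/8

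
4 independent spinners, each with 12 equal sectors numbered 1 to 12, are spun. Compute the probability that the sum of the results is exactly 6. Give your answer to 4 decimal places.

0.0005

There are 12^4 = 20736 equally likely outcomes.
The number of ordered 4-tuples from {1,…,12} summing to 6 is 10.
P(sum = 6) = 10/20736 = 5/10368 ≈ 0.0005.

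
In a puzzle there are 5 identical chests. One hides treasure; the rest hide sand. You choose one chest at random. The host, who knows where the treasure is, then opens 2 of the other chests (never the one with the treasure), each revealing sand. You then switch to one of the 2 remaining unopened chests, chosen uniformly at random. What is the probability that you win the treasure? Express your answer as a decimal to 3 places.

Your original chest holds the treasure with probability 1/5, so the other 4 collectively hold it with probability 4/5.
The host can always find 2 empty chests to open, so the reveals don't change that 4/5; it is now spread over the 2 remaining unopened chests.
P(win by switching) = (4/5) · (1/2) = 2/5 ≈ 0.400.

0.400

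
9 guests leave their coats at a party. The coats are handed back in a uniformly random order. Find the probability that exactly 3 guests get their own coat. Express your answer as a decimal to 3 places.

Choose which 3 of the 9 are fixed: C(9,3) = 84 ways.
The remaining 6 must have no fixed point: D(6) = 265.
P = 84·265/362880 = 53/864 ≈ 0.061.

0.061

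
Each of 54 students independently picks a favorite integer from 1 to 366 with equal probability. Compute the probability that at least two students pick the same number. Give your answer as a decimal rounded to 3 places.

It's easier to compute the probability that all 54 are distinct.
P(all distinct) = 366/366 · 365/366 · ··· · 313/366 ≈ 0.016.
So the probability of at least one match is 1 − 0.016 = 0.984.

0.984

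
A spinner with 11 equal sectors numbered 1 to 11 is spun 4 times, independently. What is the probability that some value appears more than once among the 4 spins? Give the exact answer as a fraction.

P(all 4 different) = 11/11 · 10/11 · ··· · 8/11 = 720/1331.
P(at least two equal) = 1 − 720/1331 = 611/1331.

611/1331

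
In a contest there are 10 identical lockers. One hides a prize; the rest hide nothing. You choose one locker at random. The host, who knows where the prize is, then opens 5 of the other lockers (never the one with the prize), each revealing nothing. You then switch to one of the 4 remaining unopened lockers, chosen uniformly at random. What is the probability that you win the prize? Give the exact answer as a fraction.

Your original locker holds the prize with probability 1/10, so the other 9 collectively hold it with probability 9/10.
The host can always find 5 empty lockers to open, so the reveals don't change that 9/10; it is now spread over the 4 remaining unopened lockers.
P(win by switching) = (9/10) · (1/4) = 9/40.

9/40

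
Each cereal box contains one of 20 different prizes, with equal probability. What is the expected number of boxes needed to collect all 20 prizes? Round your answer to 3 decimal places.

After i distinct types are collected, each trial gives a new one with probability (20−i)/20, so the expected wait for the next new type is 20/(20−i).
E = 20/20 + 20/19 + 20/18 + 20/17 + 20/16 + 20/15 + 20/14 + 20/13 + 20/12 + 20/11 + 20/10 + 20/9 + 20/8 + 20/7 + 20/6 + 20/5 + 20/4 + 20/3 + 20/2 + 20/1 = 279175675/3879876 ≈ 71.955.

71.955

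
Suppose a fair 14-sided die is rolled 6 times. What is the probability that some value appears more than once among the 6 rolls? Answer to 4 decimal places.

P(all 6 different) = 14/14 · 13/14 · ··· · 9/14 ≈ 0.2872.
P(at least two equal) = 1 − 0.2872 = 0.7128.

0.7128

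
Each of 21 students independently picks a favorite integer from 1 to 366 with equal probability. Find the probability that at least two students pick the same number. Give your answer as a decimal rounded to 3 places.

It's easier to compute the probability that all 21 are distinct.
P(all distinct) = 366/366 · 365/366 · ··· · 346/366 ≈ 0.557.
So the probability of at least one match is 1 − 0.557 = 0.443.

0.443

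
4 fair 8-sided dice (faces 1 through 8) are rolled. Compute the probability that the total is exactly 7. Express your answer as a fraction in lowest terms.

There are 8^4 = 4096 equally likely outcomes.
The number of ordered 4-tuples from {1,…,8} summing to 7 is 20.
P(sum = 7) = 20/4096 = 5/1024.

5/1024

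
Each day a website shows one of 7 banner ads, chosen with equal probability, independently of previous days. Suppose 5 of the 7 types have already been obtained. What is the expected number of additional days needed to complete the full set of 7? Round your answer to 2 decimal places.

10.50

Starting from 5 distinct types, each trial gives a new one with probability (7−i)/7 when i types are held, so the wait for the next new type is 7/(7−i).
E = 7/2 + 7/1 = 21/2 ≈ 10.50.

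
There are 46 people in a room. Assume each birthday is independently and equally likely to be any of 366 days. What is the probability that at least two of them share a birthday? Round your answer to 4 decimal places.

It's easier to compute the probability that all 46 are distinct.
P(all distinct) = 366/366 · 365/366 · ··· · 321/366 ≈ 0.0522.
So the probability of at least one match is 1 − 0.0522 = 0.9478.

0.9478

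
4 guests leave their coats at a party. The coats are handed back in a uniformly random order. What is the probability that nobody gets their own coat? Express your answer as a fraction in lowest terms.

This is the derangement probability: permutations of 4 with no fixed point.
D(4) = 4! · (1 − 1/1! + 1/2! − ··· + (−1)^4/4!) = 9.
P = 9/24 = 3/8.

3/8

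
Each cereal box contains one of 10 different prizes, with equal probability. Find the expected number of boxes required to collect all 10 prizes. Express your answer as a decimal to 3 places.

29.290

After i distinct types are collected, each trial gives a new one with probability (10−i)/10, so the expected wait for the next new type is 10/(10−i).
E = 10/10 + 10/9 + 10/8 + 10/7 + 10/6 + 10/5 + 10/4 + 10/3 + 10/2 + 10/1 = 7381/252 ≈ 29.290.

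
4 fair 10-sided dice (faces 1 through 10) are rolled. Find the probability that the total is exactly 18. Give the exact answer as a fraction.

27/500

There are 10^4 = 10000 equally likely outcomes.
The number of ordered 4-tuples from {1,…,10} summing to 18 is 540.
P(sum = 18) = 540/10000 = 27/500.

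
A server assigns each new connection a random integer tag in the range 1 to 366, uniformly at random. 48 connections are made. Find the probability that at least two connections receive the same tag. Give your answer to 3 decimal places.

It's easier to compute the probability that all 48 are distinct.
P(all distinct) = 366/366 · 365/366 · ··· · 319/366 ≈ 0.040.
So the probability of at least one match is 1 − 0.040 = 0.960.

0.960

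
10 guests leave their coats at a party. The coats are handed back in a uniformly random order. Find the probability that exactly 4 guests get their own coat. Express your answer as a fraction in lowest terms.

Choose which 4 of the 10 are fixed: C(10,4) = 210 ways.
The remaining 6 must have no fixed point: D(6) = 265.
P = 210·265/3628800 = 53/3456.

53/3456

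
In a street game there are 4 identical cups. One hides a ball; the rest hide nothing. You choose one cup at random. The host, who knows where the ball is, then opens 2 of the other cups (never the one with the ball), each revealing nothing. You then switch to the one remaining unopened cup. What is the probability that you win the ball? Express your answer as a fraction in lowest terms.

Your original cup holds the ball with probability 1/4, so the other 3 collectively hold it with probability 3/4.
The host can always find 2 empty cups to open, so the reveals don't change that 3/4; it is now spread over the 1 remaining unopened cup.
P(win by switching) = (3/4) · (1/1) = 3/4.

3/4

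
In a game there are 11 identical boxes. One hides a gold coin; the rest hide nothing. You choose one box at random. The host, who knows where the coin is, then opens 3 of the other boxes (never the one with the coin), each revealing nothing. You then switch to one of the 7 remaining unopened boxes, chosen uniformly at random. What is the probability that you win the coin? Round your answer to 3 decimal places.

0.130

Your original box holds the coin with probability 1/11, so the other 10 collectively hold it with probability 10/11.
The host can always find 3 empty boxes to open, so the reveals don't change that 10/11; it is now spread over the 7 remaining unopened boxes.
P(win by switching) = (10/11) · (1/7) = 10/77 ≈ 0.130.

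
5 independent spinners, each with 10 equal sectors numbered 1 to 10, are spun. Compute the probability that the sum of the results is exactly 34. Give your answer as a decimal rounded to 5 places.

0.03795

There are 10^5 = 100000 equally likely outcomes.
The number of ordered 5-tuples from {1,…,10} summing to 34 is 3795.
P(sum = 34) = 3795/100000 = 759/20000 ≈ 0.03795.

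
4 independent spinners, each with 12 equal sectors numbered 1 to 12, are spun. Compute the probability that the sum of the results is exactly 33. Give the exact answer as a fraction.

There are 12^4 = 20736 equally likely outcomes.
The number of ordered 4-tuples from {1,…,12} summing to 33 is 736.
P(sum = 33) = 736/20736 = 23/648.

23/648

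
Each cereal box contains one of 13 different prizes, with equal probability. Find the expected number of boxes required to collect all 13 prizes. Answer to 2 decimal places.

41.34

After i distinct types are collected, each trial gives a new one with probability (13−i)/13, so the expected wait for the next new type is 13/(13−i).
E = 13/13 + 13/12 + 13/11 + 13/10 + 13/9 + 13/8 + 13/7 + 13/6 + 13/5 + 13/4 + 13/3 + 13/2 + 13/1 = 1145993/27720 ≈ 41.34.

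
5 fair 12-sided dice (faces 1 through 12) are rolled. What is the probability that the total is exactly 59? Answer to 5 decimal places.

0.00002

There are 12^5 = 248832 equally likely outcomes.
The number of ordered 5-tuples from {1,…,12} summing to 59 is 5.
P(sum = 59) = 5/248832 ≈ 0.00002.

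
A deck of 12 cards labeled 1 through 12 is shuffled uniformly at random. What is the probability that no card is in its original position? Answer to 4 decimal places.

This is the derangement probability: permutations of 12 with no fixed point.
D(12) = 12! · (1 − 1/1! + 1/2! − ··· + (−1)^12/12!) = 176214841.
P = 176214841/479001600 = 16019531/43545600 ≈ 0.3679.

0.3679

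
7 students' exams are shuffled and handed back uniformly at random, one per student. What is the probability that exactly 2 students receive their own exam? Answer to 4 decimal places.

Choose which 2 of the 7 are fixed: C(7,2) = 21 ways.
The remaining 5 must have no fixed point: D(5) = 44.
P = 21·44/5040 = 11/60 ≈ 0.1833.

0.1833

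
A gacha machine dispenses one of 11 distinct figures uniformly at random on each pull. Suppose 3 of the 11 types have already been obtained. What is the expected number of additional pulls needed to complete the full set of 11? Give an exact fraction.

8371/280

Starting from 3 distinct types, each trial gives a new one with probability (11−i)/11 when i types are held, so the wait for the next new type is 11/(11−i).
E = 11/8 + 11/7 + 11/6 + 11/5 + 11/4 + 11/3 + 11/2 + 11/1 = 8371/280.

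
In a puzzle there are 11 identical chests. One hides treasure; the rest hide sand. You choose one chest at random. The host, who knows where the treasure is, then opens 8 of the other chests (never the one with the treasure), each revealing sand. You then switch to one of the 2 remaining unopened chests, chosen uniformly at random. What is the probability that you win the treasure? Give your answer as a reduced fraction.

5/11

Your original chest holds the treasure with probability 1/11, so the other 10 collectively hold it with probability 10/11.
The host can always find 8 empty chests to open, so the reveals don't change that 10/11; it is now spread over the 2 remaining unopened chests.
P(win by switching) = (10/11) · (1/2) = 5/11.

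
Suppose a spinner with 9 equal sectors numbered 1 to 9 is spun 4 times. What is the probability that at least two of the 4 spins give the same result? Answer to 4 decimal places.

0.5391

P(all 4 different) = 9/9 · 8/9 · ··· · 6/9 ≈ 0.4609.
P(at least two equal) = 1 − 0.4609 = 0.5391.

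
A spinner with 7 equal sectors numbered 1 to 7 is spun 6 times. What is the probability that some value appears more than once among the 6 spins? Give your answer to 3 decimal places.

P(all 6 different) = 7/7 · 6/7 · ··· · 2/7 ≈ 0.043.
P(at least two equal) = 1 − 0.043 = 0.957.

0.957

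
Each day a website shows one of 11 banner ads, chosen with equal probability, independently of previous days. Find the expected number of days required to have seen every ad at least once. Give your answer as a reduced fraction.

83711/2520

After i distinct types are collected, each trial gives a new one with probability (11−i)/11, so the expected wait for the next new type is 11/(11−i).
E = 11/11 + 11/10 + 11/9 + 11/8 + 11/7 + 11/6 + 11/5 + 11/4 + 11/3 + 11/2 + 11/1 = 83711/2520.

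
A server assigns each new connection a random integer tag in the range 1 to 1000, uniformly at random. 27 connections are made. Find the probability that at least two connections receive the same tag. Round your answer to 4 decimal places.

It's easier to compute the probability that all 27 are distinct.
P(all distinct) = 1000/1000 · 999/1000 · ··· · 974/1000 ≈ 0.7018.
So the probability of at least one match is 1 − 0.7018 = 0.2982.

0.2982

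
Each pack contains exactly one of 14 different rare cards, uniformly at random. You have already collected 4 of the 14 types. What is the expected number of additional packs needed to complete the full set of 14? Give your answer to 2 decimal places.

Starting from 4 distinct types, each trial gives a new one with probability (14−i)/14 when i types are held, so the wait for the next new type is 14/(14−i).
E = 14/10 + 14/9 + 14/8 + 14/7 + 14/6 + 14/5 + 14/4 + 14/3 + 14/2 + 14/1 = 7381/180 ≈ 41.01.

41.01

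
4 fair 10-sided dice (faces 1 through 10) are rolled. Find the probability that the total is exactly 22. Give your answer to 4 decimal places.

0.0670

There are 10^4 = 10000 equally likely outcomes.
The number of ordered 4-tuples from {1,…,10} summing to 22 is 670.
P(sum = 22) = 670/10000 = 67/1000 ≈ 0.0670.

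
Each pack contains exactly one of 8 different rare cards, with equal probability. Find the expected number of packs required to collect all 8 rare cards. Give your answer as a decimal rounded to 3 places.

21.743

After i distinct types are collected, each trial gives a new one with probability (8−i)/8, so the expected wait for the next new type is 8/(8−i).
E = 8/8 + 8/7 + 8/6 + 8/5 + 8/4 + 8/3 + 8/2 + 8/1 = 761/35 ≈ 21.743.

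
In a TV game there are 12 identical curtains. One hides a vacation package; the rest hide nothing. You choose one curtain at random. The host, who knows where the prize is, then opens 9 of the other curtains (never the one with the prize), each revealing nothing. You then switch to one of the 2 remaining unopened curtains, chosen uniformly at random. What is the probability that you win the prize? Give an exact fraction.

11/24

Your original curtain holds the prize with probability 1/12, so the other 11 collectively hold it with probability 11/12.
The host can always find 9 empty curtains to open, so the reveals don't change that 11/12; it is now spread over the 2 remaining unopened curtains.
P(win by switching) = (11/12) · (1/2) = 11/24.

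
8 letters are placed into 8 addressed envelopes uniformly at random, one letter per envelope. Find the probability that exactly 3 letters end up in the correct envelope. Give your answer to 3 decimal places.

0.061

Choose which 3 of the 8 are fixed: C(8,3) = 56 ways.
The remaining 5 must have no fixed point: D(5) = 44.
P = 56·44/40320 = 11/180 ≈ 0.061.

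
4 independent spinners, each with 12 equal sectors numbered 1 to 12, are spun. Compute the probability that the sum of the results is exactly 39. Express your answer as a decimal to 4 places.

There are 12^4 = 20736 equally likely outcomes.
The number of ordered 4-tuples from {1,…,12} summing to 39 is 220.
P(sum = 39) = 220/20736 = 55/5184 ≈ 0.0106.

0.0106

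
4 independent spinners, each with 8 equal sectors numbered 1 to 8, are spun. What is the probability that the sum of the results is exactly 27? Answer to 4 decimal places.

There are 8^4 = 4096 equally likely outcomes.
The number of ordered 4-tuples from {1,…,8} summing to 27 is 56.
P(sum = 27) = 56/4096 = 7/512 ≈ 0.0137.

0.0137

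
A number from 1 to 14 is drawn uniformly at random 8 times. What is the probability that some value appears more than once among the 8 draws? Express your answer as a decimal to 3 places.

P(all 8 different) = 14/14 · 13/14 · ··· · 7/14 ≈ 0.082.
P(at least two equal) = 1 − 0.082 = 0.918.

0.918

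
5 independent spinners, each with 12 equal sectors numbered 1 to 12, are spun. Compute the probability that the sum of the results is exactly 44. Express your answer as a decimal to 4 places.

0.0181

There are 12^5 = 248832 equally likely outcomes.
The number of ordered 5-tuples from {1,…,12} summing to 44 is 4495.
P(sum = 44) = 4495/248832 ≈ 0.0181.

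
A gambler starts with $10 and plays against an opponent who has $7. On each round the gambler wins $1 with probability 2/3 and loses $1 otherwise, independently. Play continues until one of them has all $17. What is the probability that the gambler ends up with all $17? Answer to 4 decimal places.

Let r = q/p = (1/3)/(2/3) = 1/2. The recurrence P(i) = p·P(i+1) + q·P(i−1) with P(0)=0, P(17)=1 gives P(i) = (1 − r^i)/(1 − r^17).
P(10) = (1 − (1/2)^10) / (1 − (1/2)^17) = 130944/131071 ≈ 0.9990.

0.9990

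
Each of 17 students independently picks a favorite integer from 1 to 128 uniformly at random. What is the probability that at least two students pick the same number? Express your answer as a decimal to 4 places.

It's easier to compute the probability that all 17 are distinct.
P(all distinct) = 128/128 · 127/128 · ··· · 112/128 ≈ 0.3291.
So the probability of at least one match is 1 − 0.3291 = 0.6709.

0.6709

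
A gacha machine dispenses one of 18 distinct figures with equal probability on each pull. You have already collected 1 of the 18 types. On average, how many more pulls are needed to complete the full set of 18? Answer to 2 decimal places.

Starting from 1 distinct type, each trial gives a new one with probability (18−i)/18 when i types are held, so the wait for the next new type is 18/(18−i).
E = 18/17 + 18/16 + 18/15 + 18/14 + 18/13 + 18/12 + 18/11 + 18/10 + 18/9 + 18/8 + 18/7 + 18/6 + 18/5 + 18/4 + 18/3 + 18/2 + 18/1 = 42142223/680680 ≈ 61.91.

61.91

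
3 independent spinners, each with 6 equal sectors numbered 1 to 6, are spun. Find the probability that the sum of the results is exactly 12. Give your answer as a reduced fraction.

There are 6^3 = 216 equally likely outcomes.
The number of ordered 3-tuples from {1,…,6} summing to 12 is 25.
P(sum = 12) = 25/216.

25/216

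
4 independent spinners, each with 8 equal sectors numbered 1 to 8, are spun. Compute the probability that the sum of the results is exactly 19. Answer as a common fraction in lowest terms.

21/256

There are 8^4 = 4096 equally likely outcomes.
The number of ordered 4-tuples from {1,…,8} summing to 19 is 336.
P(sum = 19) = 336/4096 = 21/256.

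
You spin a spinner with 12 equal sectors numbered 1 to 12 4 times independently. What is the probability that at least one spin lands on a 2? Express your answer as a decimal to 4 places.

0.2939

P(no spin lands on a 2) = (11/12)^4 ≈ 0.7061.
P(at least one) = 1 − 0.7061 = 0.2939.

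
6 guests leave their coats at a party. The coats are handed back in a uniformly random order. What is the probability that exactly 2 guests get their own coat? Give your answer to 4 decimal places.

0.1875

Choose which 2 of the 6 are fixed: C(6,2) = 15 ways.
The remaining 4 must have no fixed point: D(4) = 9.
P = 15·9/720 = 3/16 ≈ 0.1875.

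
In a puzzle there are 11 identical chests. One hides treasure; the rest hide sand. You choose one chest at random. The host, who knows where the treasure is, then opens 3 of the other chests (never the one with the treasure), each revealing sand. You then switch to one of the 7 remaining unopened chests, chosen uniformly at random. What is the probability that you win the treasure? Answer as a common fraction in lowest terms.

10/77

Your original chest holds the treasure with probability 1/11, so the other 10 collectively hold it with probability 10/11.
The host can always find 3 empty chests to open, so the reveals don't change that 10/11; it is now spread over the 7 remaining unopened chests.
P(win by switching) = (10/11) · (1/7) = 10/77.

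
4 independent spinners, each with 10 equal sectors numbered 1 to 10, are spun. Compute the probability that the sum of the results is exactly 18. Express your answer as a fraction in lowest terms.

27/500

There are 10^4 = 10000 equally likely outcomes.
The number of ordered 4-tuples from {1,…,10} summing to 18 is 540.
P(sum = 18) = 540/10000 = 27/500.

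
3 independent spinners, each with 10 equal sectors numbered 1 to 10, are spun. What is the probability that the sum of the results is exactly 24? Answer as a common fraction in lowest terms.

7/250

There are 10^3 = 1000 equally likely outcomes.
The number of ordered 3-tuples from {1,…,10} summing to 24 is 28.
P(sum = 24) = 28/1000 = 7/250.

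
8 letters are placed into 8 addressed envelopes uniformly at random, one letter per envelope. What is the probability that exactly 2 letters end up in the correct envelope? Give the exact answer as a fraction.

53/288

Choose which 2 of the 8 are fixed: C(8,2) = 28 ways.
The remaining 6 must have no fixed point: D(6) = 265.
P = 28·265/40320 = 53/288.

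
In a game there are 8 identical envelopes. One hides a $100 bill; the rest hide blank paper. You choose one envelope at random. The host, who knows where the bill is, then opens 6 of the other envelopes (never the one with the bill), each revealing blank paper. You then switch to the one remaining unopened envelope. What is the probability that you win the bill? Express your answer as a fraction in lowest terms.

7/8

Your original envelope holds the bill with probability 1/8, so the other 7 collectively hold it with probability 7/8.
The host can always find 6 empty envelopes to open, so the reveals don't change that 7/8; it is now spread over the 1 remaining unopened envelope.
P(win by switching) = (7/8) · (1/1) = 7/8.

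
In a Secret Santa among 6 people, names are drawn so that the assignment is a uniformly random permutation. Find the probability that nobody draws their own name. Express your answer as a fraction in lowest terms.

This is the derangement probability: permutations of 6 with no fixed point.
D(6) = 6! · (1 − 1/1! + 1/2! − ··· + (−1)^6/6!) = 265.
P = 265/720 = 53/144.

53/144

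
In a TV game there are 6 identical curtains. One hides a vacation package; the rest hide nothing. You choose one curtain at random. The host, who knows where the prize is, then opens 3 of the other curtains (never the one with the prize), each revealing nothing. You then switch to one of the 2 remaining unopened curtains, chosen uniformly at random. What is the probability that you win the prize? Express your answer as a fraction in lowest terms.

5/12

Your original curtain holds the prize with probability 1/6, so the other 5 collectively hold it with probability 5/6.
The host can always find 3 empty curtains to open, so the reveals don't change that 5/6; it is now spread over the 2 remaining unopened curtains.
P(win by switching) = (5/6) · (1/2) = 5/12.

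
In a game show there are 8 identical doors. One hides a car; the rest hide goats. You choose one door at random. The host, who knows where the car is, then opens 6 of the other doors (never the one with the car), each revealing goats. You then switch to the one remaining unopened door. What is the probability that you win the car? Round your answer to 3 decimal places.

Your original door holds the car with probability 1/8, so the other 7 collectively hold it with probability 7/8.
The host can always find 6 empty doors to open, so the reveals don't change that 7/8; it is now spread over the 1 remaining unopened door.
P(win by switching) = (7/8) · (1/1) = 7/8 ≈ 0.875.

0.875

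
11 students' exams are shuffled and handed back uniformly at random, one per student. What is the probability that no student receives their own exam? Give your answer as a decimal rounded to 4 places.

0.3679

This is the derangement probability: permutations of 11 with no fixed point.
D(11) = 11! · (1 − 1/1! + 1/2! − ··· + (−1)^11/11!) = 14684570.
P = 14684570/39916800 = 1468457/3991680 ≈ 0.3679.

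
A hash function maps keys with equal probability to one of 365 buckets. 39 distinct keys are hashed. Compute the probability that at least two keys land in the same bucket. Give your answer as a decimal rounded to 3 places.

0.878

It's easier to compute the probability that all 39 are distinct.
P(all distinct) = 365/365 · 364/365 · ··· · 327/365 ≈ 0.122.
So the probability of at least one match is 1 − 0.122 = 0.878.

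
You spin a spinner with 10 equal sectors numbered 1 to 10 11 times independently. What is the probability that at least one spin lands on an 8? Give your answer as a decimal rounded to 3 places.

P(no spin lands on an 8) = (9/10)^11 ≈ 0.314.
P(at least one) = 1 − 0.314 = 0.686.

0.686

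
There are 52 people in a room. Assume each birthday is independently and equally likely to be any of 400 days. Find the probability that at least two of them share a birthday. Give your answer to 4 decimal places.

It's easier to compute the probability that all 52 are distinct.
P(all distinct) = 400/400 · 399/400 · ··· · 349/400 ≈ 0.0312.
So the probability of at least one match is 1 − 0.0312 = 0.9688.

0.9688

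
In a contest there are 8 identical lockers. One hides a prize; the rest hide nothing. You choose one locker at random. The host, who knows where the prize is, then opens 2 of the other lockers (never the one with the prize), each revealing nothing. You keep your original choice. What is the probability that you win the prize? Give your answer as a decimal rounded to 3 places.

0.125

The host can always open 2 empty lockers regardless of your choice, so the reveals give no information about your original locker.
P(win by staying) = 1/8 ≈ 0.125.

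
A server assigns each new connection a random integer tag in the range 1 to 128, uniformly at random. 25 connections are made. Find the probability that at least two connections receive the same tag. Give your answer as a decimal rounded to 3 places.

0.919

It's easier to compute the probability that all 25 are distinct.
P(all distinct) = 128/128 · 127/128 · ··· · 104/128 ≈ 0.081.
So the probability of at least one match is 1 − 0.081 = 0.919.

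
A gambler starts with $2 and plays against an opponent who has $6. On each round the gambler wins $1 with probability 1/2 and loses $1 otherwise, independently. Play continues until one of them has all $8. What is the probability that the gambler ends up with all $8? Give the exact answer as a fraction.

With a fair step, P(i) = ½P(i−1) + ½P(i+1) with P(0)=0, P(8)=1 has the linear solution P(i) = i/8.
P(2) = 2/8 = 1/4.

1/4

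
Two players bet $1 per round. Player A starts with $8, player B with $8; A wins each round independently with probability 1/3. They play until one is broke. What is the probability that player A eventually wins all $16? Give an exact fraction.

Let r = q/p = (2/3)/(1/3) = 2. The recurrence P(i) = p·P(i+1) + q·P(i−1) with P(0)=0, P(16)=1 gives P(i) = (1 − r^i)/(1 − r^16).
P(8) = (1 − (2)^8) / (1 − (2)^16) = 1/257.

1/257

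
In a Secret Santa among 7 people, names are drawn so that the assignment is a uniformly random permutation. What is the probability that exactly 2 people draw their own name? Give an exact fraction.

11/60

Choose which 2 of the 7 are fixed: C(7,2) = 21 ways.
The remaining 5 must have no fixed point: D(5) = 44.
P = 21·44/5040 = 11/60.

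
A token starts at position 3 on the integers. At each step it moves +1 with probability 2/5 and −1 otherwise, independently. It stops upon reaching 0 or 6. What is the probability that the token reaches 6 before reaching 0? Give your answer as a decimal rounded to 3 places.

0.229

Let r = q/p = (3/5)/(2/5) = 3/2. The recurrence P(i) = p·P(i+1) + q·P(i−1) with P(0)=0, P(6)=1 gives P(i) = (1 − r^i)/(1 − r^6).
P(3) = (1 − (3/2)^3) / (1 − (3/2)^6) = 8/35 ≈ 0.229.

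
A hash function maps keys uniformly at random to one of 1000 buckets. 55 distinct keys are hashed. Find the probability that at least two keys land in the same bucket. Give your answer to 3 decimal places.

It's easier to compute the probability that all 55 are distinct.
P(all distinct) = 1000/1000 · 999/1000 · ··· · 946/1000 ≈ 0.220.
So the probability of at least one match is 1 − 0.220 = 0.780.

0.780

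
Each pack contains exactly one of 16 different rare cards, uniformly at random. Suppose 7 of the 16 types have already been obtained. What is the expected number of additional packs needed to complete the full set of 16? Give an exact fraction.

Starting from 7 distinct types, each trial gives a new one with probability (16−i)/16 when i types are held, so the wait for the next new type is 16/(16−i).
E = 16/9 + 16/8 + 16/7 + 16/6 + 16/5 + 16/4 + 16/3 + 16/2 + 16/1 = 14258/315.

14258/315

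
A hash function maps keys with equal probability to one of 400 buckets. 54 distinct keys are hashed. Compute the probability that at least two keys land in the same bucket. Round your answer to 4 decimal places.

It's easier to compute the probability that all 54 are distinct.
P(all distinct) = 400/400 · 399/400 · ··· · 347/400 ≈ 0.0236.
So the probability of at least one match is 1 − 0.0236 = 0.9764.

0.9764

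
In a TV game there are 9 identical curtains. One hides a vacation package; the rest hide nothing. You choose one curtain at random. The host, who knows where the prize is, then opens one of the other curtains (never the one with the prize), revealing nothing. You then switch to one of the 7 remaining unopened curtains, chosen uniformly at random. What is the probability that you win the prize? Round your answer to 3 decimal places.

0.127

Your original curtain holds the prize with probability 1/9, so the other 8 collectively hold it with probability 8/9.
The host can always find an empty curtain to open, so this doesn't change that 8/9; it is now spread over the 7 remaining unopened curtains.
P(win by switching) = (8/9) · (1/7) = 8/63 ≈ 0.127.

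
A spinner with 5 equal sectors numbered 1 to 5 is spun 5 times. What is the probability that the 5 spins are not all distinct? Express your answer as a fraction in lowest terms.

P(all 5 different) = 5/5 · 4/5 · ··· · 1/5 = 24/625.
P(at least two equal) = 1 − 24/625 = 601/625.

601/625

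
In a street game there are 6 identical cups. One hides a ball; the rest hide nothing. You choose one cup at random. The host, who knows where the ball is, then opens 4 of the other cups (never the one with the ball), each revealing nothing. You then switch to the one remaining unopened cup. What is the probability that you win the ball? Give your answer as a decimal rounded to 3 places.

0.833

Your original cup holds the ball with probability 1/6, so the other 5 collectively hold it with probability 5/6.
The host can always find 4 empty cups to open, so the reveals don't change that 5/6; it is now spread over the 1 remaining unopened cup.
P(win by switching) = (5/6) · (1/1) = 5/6 ≈ 0.833.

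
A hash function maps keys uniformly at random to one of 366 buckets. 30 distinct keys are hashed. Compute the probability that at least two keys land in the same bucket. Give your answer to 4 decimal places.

It's easier to compute the probability that all 30 are distinct.
P(all distinct) = 366/366 · 365/366 · ··· · 337/366 ≈ 0.2947.
So the probability of at least one match is 1 − 0.2947 = 0.7053.

0.7053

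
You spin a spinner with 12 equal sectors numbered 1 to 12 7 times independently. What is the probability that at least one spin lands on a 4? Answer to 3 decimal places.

0.456

P(no spin lands on a 4) = (11/12)^7 ≈ 0.544.
P(at least one) = 1 − 0.544 = 0.456.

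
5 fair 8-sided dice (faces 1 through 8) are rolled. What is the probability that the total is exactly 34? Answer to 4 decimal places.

0.0064

There are 8^5 = 32768 equally likely outcomes.
The number of ordered 5-tuples from {1,…,8} summing to 34 is 210.
P(sum = 34) = 210/32768 = 105/16384 ≈ 0.0064.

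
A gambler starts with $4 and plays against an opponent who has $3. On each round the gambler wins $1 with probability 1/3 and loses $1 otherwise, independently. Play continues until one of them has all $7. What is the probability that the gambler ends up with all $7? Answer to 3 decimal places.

0.118

Let r = q/p = (2/3)/(1/3) = 2. The recurrence P(i) = p·P(i+1) + q·P(i−1) with P(0)=0, P(7)=1 gives P(i) = (1 − r^i)/(1 − r^7).
P(4) = (1 − (2)^4) / (1 − (2)^7) = 15/127 ≈ 0.118.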